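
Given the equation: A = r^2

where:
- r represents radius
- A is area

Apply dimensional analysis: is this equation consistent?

Yes

r (radius) has dimensions [L].
A (area) has dimensions [L^2].

Left side: [L^2]
Right side: [L^2]

Both sides have the same dimensions, so the equation is dimensionally consistent.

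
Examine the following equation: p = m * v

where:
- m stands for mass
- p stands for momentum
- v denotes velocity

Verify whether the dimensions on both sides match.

Yes

m (mass) has dimensions [M].
p (momentum) has dimensions [L M T^-1].
v (velocity) has dimensions [L T^-1].

Left side: [L M T^-1]
Right side: [L M T^-1]

Both sides have the same dimensions, so the equation is dimensionally consistent.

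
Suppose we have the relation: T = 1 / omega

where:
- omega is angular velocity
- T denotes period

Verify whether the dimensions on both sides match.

Yes

omega (angular velocity) has dimensions [T^-1].
T (period) has dimensions [T].

Left side: [T]
Right side: [T]

Both sides have the same dimensions, so the equation is dimensionally consistent.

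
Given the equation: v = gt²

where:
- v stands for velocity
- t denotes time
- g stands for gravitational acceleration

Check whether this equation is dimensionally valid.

No

v (velocity) has dimensions [L T^-1].
t (time) has dimensions [T].
g (gravitational acceleration) has dimensions [L T^-2].

Left side: [L T^-1]
Right side: [L]

The two sides have different dimensions, so the equation is NOT dimensionally consistent.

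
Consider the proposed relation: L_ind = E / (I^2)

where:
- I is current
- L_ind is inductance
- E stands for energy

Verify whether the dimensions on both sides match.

Yes

I (current) has dimensions [I].
L_ind (inductance) has dimensions [I^-2 L^2 M T^-2].
E (energy) has dimensions [L^2 M T^-2].

Left side: [I^-2 L^2 M T^-2]
Right side: [I^-2 L^2 M T^-2]

Both sides have the same dimensions, so the equation is dimensionally consistent.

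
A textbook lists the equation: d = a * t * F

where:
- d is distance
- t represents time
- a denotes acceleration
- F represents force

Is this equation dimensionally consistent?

No

d (distance) has dimensions [L].
t (time) has dimensions [T].
a (acceleration) has dimensions [L T^-2].
F (force) has dimensions [L M T^-2].

Left side: [L]
Right side: [L^2 M T^-3]

The two sides have different dimensions, so the equation is NOT dimensionally consistent.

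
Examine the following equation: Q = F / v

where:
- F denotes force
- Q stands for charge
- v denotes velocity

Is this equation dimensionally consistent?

No

F (force) has dimensions [L M T^-2].
Q (charge) has dimensions [I T].
v (velocity) has dimensions [L T^-1].

Left side: [I T]
Right side: [M T^-1]

The two sides have different dimensions, so the equation is NOT dimensionally consistent.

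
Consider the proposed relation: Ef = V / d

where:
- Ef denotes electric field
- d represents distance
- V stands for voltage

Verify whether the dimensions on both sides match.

Yes

Ef (electric field) has dimensions [I^-1 L M T^-3].
d (distance) has dimensions [L].
V (voltage) has dimensions [I^-1 L^2 M T^-3].

Left side: [I^-1 L M T^-3]
Right side: [I^-1 L M T^-3]

Both sides have the same dimensions, so the equation is dimensionally consistent.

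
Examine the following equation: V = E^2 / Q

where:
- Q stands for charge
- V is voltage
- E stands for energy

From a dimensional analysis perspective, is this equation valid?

No

Q (charge) has dimensions [I T].
V (voltage) has dimensions [I^-1 L^2 M T^-3].
E (energy) has dimensions [L^2 M T^-2].

Left side: [I^-1 L^2 M T^-3]
Right side: [I^-1 L^4 M^2 T^-5]

The two sides have different dimensions, so the equation is NOT dimensionally consistent.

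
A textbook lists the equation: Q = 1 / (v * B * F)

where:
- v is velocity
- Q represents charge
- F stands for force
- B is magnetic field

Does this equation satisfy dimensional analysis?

No

v (velocity) has dimensions [L T^-1].
Q (charge) has dimensions [I T].
F (force) has dimensions [L M T^-2].
B (magnetic field) has dimensions [I^-1 M T^-2].

Left side: [I T]
Right side: [I L^-2 M^-2 T^5]

The two sides have different dimensions, so the equation is NOT dimensionally consistent.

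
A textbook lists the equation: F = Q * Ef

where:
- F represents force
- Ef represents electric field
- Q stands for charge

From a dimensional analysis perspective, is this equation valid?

Yes

F (force) has dimensions [L M T^-2].
Ef (electric field) has dimensions [I^-1 L M T^-3].
Q (charge) has dimensions [I T].

Left side: [L M T^-2]
Right side: [L M T^-2]

Both sides have the same dimensions, so the equation is dimensionally consistent.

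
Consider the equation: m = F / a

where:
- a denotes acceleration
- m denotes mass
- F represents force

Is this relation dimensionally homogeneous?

Yes

a (acceleration) has dimensions [L T^-2].
m (mass) has dimensions [M].
F (force) has dimensions [L M T^-2].

Left side: [M]
Right side: [M]

Both sides have the same dimensions, so the equation is dimensionally consistent.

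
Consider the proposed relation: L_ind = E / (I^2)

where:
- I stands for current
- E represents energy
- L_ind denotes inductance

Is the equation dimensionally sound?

Yes

I (current) has dimensions [I].
E (energy) has dimensions [L^2 M T^-2].
L_ind (inductance) has dimensions [I^-2 L^2 M T^-2].

Left side: [I^-2 L^2 M T^-2]
Right side: [I^-2 L^2 M T^-2]

Both sides have the same dimensions, so the equation is dimensionally consistent.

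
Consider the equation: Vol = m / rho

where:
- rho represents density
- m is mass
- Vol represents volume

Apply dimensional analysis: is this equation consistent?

Yes

rho (density) has dimensions [L^-3 M].
m (mass) has dimensions [M].
Vol (volume) has dimensions [L^3].

Left side: [L^3]
Right side: [L^3]

Both sides have the same dimensions, so the equation is dimensionally consistent.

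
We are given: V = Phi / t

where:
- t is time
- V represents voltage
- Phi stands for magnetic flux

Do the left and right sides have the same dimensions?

Yes

t (time) has dimensions [T].
V (voltage) has dimensions [I^-1 L^2 M T^-3].
Phi (magnetic flux) has dimensions [I^-1 L^2 M T^-2].

Left side: [I^-1 L^2 M T^-3]
Right side: [I^-1 L^2 M T^-3]

Both sides have the same dimensions, so the equation is dimensionally consistent.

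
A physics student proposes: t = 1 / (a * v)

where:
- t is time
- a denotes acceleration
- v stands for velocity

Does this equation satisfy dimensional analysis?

No

t (time) has dimensions [T].
a (acceleration) has dimensions [L T^-2].
v (velocity) has dimensions [L T^-1].

Left side: [T]
Right side: [L^-2 T^3]

The two sides have different dimensions, so the equation is NOT dimensionally consistent.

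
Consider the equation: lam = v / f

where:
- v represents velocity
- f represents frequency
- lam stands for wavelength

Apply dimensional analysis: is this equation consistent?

Yes

v (velocity) has dimensions [L T^-1].
f (frequency) has dimensions [T^-1].
lam (wavelength) has dimensions [L].

Left side: [L]
Right side: [L]

Both sides have the same dimensions, so the equation is dimensionally consistent.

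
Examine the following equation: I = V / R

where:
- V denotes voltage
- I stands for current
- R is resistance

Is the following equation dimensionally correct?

Yes

V (voltage) has dimensions [I^-1 L^2 M T^-3].
I (current) has dimensions [I].
R (resistance) has dimensions [I^-2 L^2 M T^-3].

Left side: [I]
Right side: [I]

Both sides have the same dimensions, so the equation is dimensionally consistent.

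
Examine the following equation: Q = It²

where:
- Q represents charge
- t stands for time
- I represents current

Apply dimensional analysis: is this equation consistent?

No

Q (charge) has dimensions [I T].
t (time) has dimensions [T].
I (current) has dimensions [I].

Left side: [I T]
Right side: [I T^2]

The two sides have different dimensions, so the equation is NOT dimensionally consistent.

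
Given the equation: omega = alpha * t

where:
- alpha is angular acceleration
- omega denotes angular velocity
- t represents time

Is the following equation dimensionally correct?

Yes

alpha (angular acceleration) has dimensions [T^-2].
omega (angular velocity) has dimensions [T^-1].
t (time) has dimensions [T].

Left side: [T^-1]
Right side: [T^-1]

Both sides have the same dimensions, so the equation is dimensionally consistent.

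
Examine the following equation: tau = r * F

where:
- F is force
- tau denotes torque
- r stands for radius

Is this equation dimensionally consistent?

Yes

F (force) has dimensions [L M T^-2].
tau (torque) has dimensions [L^2 M T^-2].
r (radius) has dimensions [L].

Left side: [L^2 M T^-2]
Right side: [L^2 M T^-2]

Both sides have the same dimensions, so the equation is dimensionally consistent.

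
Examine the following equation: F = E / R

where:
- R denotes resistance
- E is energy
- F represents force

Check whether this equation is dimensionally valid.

No

R (resistance) has dimensions [I^-2 L^2 M T^-3].
E (energy) has dimensions [L^2 M T^-2].
F (force) has dimensions [L M T^-2].

Left side: [L M T^-2]
Right side: [I^2 T]

The two sides have different dimensions, so the equation is NOT dimensionally consistent.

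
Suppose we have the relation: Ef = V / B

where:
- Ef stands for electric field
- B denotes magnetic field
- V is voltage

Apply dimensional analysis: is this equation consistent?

No

Ef (electric field) has dimensions [I^-1 L M T^-3].
B (magnetic field) has dimensions [I^-1 M T^-2].
V (voltage) has dimensions [I^-1 L^2 M T^-3].

Left side: [I^-1 L M T^-3]
Right side: [L^2 T^-1]

The two sides have different dimensions, so the equation is NOT dimensionally consistent.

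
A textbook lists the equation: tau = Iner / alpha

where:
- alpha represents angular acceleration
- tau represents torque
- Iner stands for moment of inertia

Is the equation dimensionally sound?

No

alpha (angular acceleration) has dimensions [T^-2].
tau (torque) has dimensions [L^2 M T^-2].
Iner (moment of inertia) has dimensions [L^2 M].

Left side: [L^2 M T^-2]
Right side: [L^2 M T^2]

The two sides have different dimensions, so the equation is NOT dimensionally consistent.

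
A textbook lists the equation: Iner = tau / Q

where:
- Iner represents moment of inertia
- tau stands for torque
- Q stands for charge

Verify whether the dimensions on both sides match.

No

Iner (moment of inertia) has dimensions [L^2 M].
tau (torque) has dimensions [L^2 M T^-2].
Q (charge) has dimensions [I T].

Left side: [L^2 M]
Right side: [I^-1 L^2 M T^-3]

The two sides have different dimensions, so the equation is NOT dimensionally consistent.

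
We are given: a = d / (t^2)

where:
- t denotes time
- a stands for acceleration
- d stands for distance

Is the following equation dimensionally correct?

Yes

t (time) has dimensions [T].
a (acceleration) has dimensions [L T^-2].
d (distance) has dimensions [L].

Left side: [L T^-2]
Right side: [L T^-2]

Both sides have the same dimensions, so the equation is dimensionally consistent.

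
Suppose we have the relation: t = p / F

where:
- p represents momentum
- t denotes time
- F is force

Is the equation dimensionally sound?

Yes

p (momentum) has dimensions [L M T^-1].
t (time) has dimensions [T].
F (force) has dimensions [L M T^-2].

Left side: [T]
Right side: [T]

Both sides have the same dimensions, so the equation is dimensionally consistent.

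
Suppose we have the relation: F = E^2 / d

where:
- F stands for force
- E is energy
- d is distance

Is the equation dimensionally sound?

No

F (force) has dimensions [L M T^-2].
E (energy) has dimensions [L^2 M T^-2].
d (distance) has dimensions [L].

Left side: [L M T^-2]
Right side: [L^3 M^2 T^-4]

The two sides have different dimensions, so the equation is NOT dimensionally consistent.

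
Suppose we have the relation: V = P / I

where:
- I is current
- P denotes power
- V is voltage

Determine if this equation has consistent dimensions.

Yes

I (current) has dimensions [I].
P (power) has dimensions [L^2 M T^-3].
V (voltage) has dimensions [I^-1 L^2 M T^-3].

Left side: [I^-1 L^2 M T^-3]
Right side: [I^-1 L^2 M T^-3]

Both sides have the same dimensions, so the equation is dimensionally consistent.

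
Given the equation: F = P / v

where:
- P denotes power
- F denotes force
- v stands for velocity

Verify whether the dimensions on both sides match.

Yes

P (power) has dimensions [L^2 M T^-3].
F (force) has dimensions [L M T^-2].
v (velocity) has dimensions [L T^-1].

Left side: [L M T^-2]
Right side: [L M T^-2]

Both sides have the same dimensions, so the equation is dimensionally consistent.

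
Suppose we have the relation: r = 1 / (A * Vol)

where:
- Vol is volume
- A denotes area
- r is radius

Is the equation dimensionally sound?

No

Vol (volume) has dimensions [L^3].
A (area) has dimensions [L^2].
r (radius) has dimensions [L].

Left side: [L]
Right side: [L^-5]

The two sides have different dimensions, so the equation is NOT dimensionally consistent.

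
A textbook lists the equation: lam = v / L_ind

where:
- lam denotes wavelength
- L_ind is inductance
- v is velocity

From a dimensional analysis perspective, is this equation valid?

No

lam (wavelength) has dimensions [L].
L_ind (inductance) has dimensions [I^-2 L^2 M T^-2].
v (velocity) has dimensions [L T^-1].

Left side: [L]
Right side: [I^2 L^-1 M^-1 T]

The two sides have different dimensions, so the equation is NOT dimensionally consistent.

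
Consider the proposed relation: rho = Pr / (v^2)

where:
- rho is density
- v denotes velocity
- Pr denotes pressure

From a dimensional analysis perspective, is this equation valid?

Yes

rho (density) has dimensions [L^-3 M].
v (velocity) has dimensions [L T^-1].
Pr (pressure) has dimensions [L^-1 M T^-2].

Left side: [L^-3 M]
Right side: [L^-3 M]

Both sides have the same dimensions, so the equation is dimensionally consistent.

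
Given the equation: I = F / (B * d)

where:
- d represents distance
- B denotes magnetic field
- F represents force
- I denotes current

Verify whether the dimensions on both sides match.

Yes

d (distance) has dimensions [L].
B (magnetic field) has dimensions [I^-1 M T^-2].
F (force) has dimensions [L M T^-2].
I (current) has dimensions [I].

Left side: [I]
Right side: [I]

Both sides have the same dimensions, so the equation is dimensionally consistent.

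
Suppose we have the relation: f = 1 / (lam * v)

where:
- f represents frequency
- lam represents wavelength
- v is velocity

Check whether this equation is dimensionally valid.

No

f (frequency) has dimensions [T^-1].
lam (wavelength) has dimensions [L].
v (velocity) has dimensions [L T^-1].

Left side: [T^-1]
Right side: [L^-2 T]

The two sides have different dimensions, so the equation is NOT dimensionally consistent.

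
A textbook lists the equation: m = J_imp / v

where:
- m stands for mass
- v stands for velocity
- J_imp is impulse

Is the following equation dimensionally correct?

Yes

m (mass) has dimensions [M].
v (velocity) has dimensions [L T^-1].
J_imp (impulse) has dimensions [L M T^-1].

Left side: [M]
Right side: [M]

Both sides have the same dimensions, so the equation is dimensionally consistent.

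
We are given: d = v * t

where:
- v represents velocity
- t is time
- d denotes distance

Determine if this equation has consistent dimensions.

Yes

v (velocity) has dimensions [L T^-1].
t (time) has dimensions [T].
d (distance) has dimensions [L].

Left side: [L]
Right side: [L]

Both sides have the same dimensions, so the equation is dimensionally consistent.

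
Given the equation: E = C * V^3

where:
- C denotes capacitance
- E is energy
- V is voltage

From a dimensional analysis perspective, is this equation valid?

No

C (capacitance) has dimensions [I^2 L^-2 M^-1 T^4].
E (energy) has dimensions [L^2 M T^-2].
V (voltage) has dimensions [I^-1 L^2 M T^-3].

Left side: [L^2 M T^-2]
Right side: [I^-1 L^4 M^2 T^-5]

The two sides have different dimensions, so the equation is NOT dimensionally consistent.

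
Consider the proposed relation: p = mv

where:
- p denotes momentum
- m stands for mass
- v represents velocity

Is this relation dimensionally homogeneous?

Yes

p (momentum) has dimensions [L M T^-1].
m (mass) has dimensions [M].
v (velocity) has dimensions [L T^-1].

Left side: [L M T^-1]
Right side: [L M T^-1]

Both sides have the same dimensions, so the equation is dimensionally consistent.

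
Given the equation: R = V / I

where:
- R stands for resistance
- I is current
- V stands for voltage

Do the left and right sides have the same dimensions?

Yes

R (resistance) has dimensions [I^-2 L^2 M T^-3].
I (current) has dimensions [I].
V (voltage) has dimensions [I^-1 L^2 M T^-3].

Left side: [I^-2 L^2 M T^-3]
Right side: [I^-2 L^2 M T^-3]

Both sides have the same dimensions, so the equation is dimensionally consistent.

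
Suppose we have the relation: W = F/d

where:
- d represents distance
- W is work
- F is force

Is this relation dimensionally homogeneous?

No

d (distance) has dimensions [L].
W (work) has dimensions [L^2 M T^-2].
F (force) has dimensions [L M T^-2].

Left side: [L^2 M T^-2]
Right side: [M T^-2]

The two sides have different dimensions, so the equation is NOT dimensionally consistent.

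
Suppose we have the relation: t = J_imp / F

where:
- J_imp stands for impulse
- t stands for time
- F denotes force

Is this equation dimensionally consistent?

Yes

J_imp (impulse) has dimensions [L M T^-1].
t (time) has dimensions [T].
F (force) has dimensions [L M T^-2].

Left side: [T]
Right side: [T]

Both sides have the same dimensions, so the equation is dimensionally consistent.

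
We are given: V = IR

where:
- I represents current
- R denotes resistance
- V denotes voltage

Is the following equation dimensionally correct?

Yes

I (current) has dimensions [I].
R (resistance) has dimensions [I^-2 L^2 M T^-3].
V (voltage) has dimensions [I^-1 L^2 M T^-3].

Left side: [I^-1 L^2 M T^-3]
Right side: [I^-1 L^2 M T^-3]

Both sides have the same dimensions, so the equation is dimensionally consistent.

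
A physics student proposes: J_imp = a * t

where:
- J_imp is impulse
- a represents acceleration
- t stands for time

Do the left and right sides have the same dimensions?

No

J_imp (impulse) has dimensions [L M T^-1].
a (acceleration) has dimensions [L T^-2].
t (time) has dimensions [T].

Left side: [L M T^-1]
Right side: [L T^-1]

The two sides have different dimensions, so the equation is NOT dimensionally consistent.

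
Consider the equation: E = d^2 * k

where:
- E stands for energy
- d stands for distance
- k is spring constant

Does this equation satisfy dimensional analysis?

Yes

E (energy) has dimensions [L^2 M T^-2].
d (distance) has dimensions [L].
k (spring constant) has dimensions [M T^-2].

Left side: [L^2 M T^-2]
Right side: [L^2 M T^-2]

Both sides have the same dimensions, so the equation is dimensionally consistent.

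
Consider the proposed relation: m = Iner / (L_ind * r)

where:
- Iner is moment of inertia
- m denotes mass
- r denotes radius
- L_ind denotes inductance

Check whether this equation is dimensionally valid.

No

Iner (moment of inertia) has dimensions [L^2 M].
m (mass) has dimensions [M].
r (radius) has dimensions [L].
L_ind (inductance) has dimensions [I^-2 L^2 M T^-2].

Left side: [M]
Right side: [I^2 L^-1 T^2]

The two sides have different dimensions, so the equation is NOT dimensionally consistent.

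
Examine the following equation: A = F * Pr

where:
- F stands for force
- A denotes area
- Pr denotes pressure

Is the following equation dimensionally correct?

No

F (force) has dimensions [L M T^-2].
A (area) has dimensions [L^2].
Pr (pressure) has dimensions [L^-1 M T^-2].

Left side: [L^2]
Right side: [M^2 T^-4]

The two sides have different dimensions, so the equation is NOT dimensionally consistent.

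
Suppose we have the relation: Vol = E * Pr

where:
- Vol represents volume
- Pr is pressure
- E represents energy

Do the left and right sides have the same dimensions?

No

Vol (volume) has dimensions [L^3].
Pr (pressure) has dimensions [L^-1 M T^-2].
E (energy) has dimensions [L^2 M T^-2].

Left side: [L^3]
Right side: [L M^2 T^-4]

The two sides have different dimensions, so the equation is NOT dimensionally consistent.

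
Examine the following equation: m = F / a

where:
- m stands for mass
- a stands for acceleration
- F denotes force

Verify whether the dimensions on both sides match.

Yes

m (mass) has dimensions [M].
a (acceleration) has dimensions [L T^-2].
F (force) has dimensions [L M T^-2].

Left side: [M]
Right side: [M]

Both sides have the same dimensions, so the equation is dimensionally consistent.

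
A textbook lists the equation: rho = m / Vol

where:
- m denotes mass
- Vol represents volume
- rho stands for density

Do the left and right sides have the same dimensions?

Yes

m (mass) has dimensions [M].
Vol (volume) has dimensions [L^3].
rho (density) has dimensions [L^-3 M].

Left side: [L^-3 M]
Right side: [L^-3 M]

Both sides have the same dimensions, so the equation is dimensionally consistent.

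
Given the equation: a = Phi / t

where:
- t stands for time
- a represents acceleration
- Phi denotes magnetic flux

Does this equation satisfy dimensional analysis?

No

t (time) has dimensions [T].
a (acceleration) has dimensions [L T^-2].
Phi (magnetic flux) has dimensions [I^-1 L^2 M T^-2].

Left side: [L T^-2]
Right side: [I^-1 L^2 M T^-3]

The two sides have different dimensions, so the equation is NOT dimensionally consistent.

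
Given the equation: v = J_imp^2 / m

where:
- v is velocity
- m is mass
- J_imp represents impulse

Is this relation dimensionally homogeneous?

No

v (velocity) has dimensions [L T^-1].
m (mass) has dimensions [M].
J_imp (impulse) has dimensions [L M T^-1].

Left side: [L T^-1]
Right side: [L^2 M T^-2]

The two sides have different dimensions, so the equation is NOT dimensionally consistent.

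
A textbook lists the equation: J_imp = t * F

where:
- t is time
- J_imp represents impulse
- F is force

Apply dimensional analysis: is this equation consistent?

Yes

t (time) has dimensions [T].
J_imp (impulse) has dimensions [L M T^-1].
F (force) has dimensions [L M T^-2].

Left side: [L M T^-1]
Right side: [L M T^-1]

Both sides have the same dimensions, so the equation is dimensionally consistent.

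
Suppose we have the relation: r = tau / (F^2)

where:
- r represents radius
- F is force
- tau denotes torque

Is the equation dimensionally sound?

No

r (radius) has dimensions [L].
F (force) has dimensions [L M T^-2].
tau (torque) has dimensions [L^2 M T^-2].

Left side: [L]
Right side: [M^-1 T^2]

The two sides have different dimensions, so the equation is NOT dimensionally consistent.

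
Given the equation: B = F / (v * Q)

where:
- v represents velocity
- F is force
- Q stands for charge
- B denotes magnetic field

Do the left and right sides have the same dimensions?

Yes

v (velocity) has dimensions [L T^-1].
F (force) has dimensions [L M T^-2].
Q (charge) has dimensions [I T].
B (magnetic field) has dimensions [I^-1 M T^-2].

Left side: [I^-1 M T^-2]
Right side: [I^-1 M T^-2]

Both sides have the same dimensions, so the equation is dimensionally consistent.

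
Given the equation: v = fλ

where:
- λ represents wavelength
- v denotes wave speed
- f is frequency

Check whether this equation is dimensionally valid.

Yes

λ (wavelength) has dimensions [L].
v (wave speed) has dimensions [L T^-1].
f (frequency) has dimensions [T^-1].

Left side: [L T^-1]
Right side: [L T^-1]

Both sides have the same dimensions, so the equation is dimensionally consistent.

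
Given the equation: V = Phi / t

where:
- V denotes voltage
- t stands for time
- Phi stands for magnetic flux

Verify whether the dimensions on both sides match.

Yes

V (voltage) has dimensions [I^-1 L^2 M T^-3].
t (time) has dimensions [T].
Phi (magnetic flux) has dimensions [I^-1 L^2 M T^-2].

Left side: [I^-1 L^2 M T^-3]
Right side: [I^-1 L^2 M T^-3]

Both sides have the same dimensions, so the equation is dimensionally consistent.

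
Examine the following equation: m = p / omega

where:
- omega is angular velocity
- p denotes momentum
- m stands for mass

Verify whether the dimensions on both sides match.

No

omega (angular velocity) has dimensions [T^-1].
p (momentum) has dimensions [L M T^-1].
m (mass) has dimensions [M].

Left side: [M]
Right side: [L M]

The two sides have different dimensions, so the equation is NOT dimensionally consistent.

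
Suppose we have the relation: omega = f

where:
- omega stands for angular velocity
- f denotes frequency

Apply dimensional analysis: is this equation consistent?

Yes

omega (angular velocity) has dimensions [T^-1].
f (frequency) has dimensions [T^-1].

Left side: [T^-1]
Right side: [T^-1]

Both sides have the same dimensions, so the equation is dimensionally consistent.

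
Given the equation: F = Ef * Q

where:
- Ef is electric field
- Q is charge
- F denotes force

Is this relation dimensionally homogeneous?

Yes

Ef (electric field) has dimensions [I^-1 L M T^-3].
Q (charge) has dimensions [I T].
F (force) has dimensions [L M T^-2].

Left side: [L M T^-2]
Right side: [L M T^-2]

Both sides have the same dimensions, so the equation is dimensionally consistent.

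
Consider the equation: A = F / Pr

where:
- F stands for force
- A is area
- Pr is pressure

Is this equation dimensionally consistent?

Yes

F (force) has dimensions [L M T^-2].
A (area) has dimensions [L^2].
Pr (pressure) has dimensions [L^-1 M T^-2].

Left side: [L^2]
Right side: [L^2]

Both sides have the same dimensions, so the equation is dimensionally consistent.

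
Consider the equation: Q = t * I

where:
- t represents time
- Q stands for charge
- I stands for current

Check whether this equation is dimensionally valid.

Yes

t (time) has dimensions [T].
Q (charge) has dimensions [I T].
I (current) has dimensions [I].

Left side: [I T]
Right side: [I T]

Both sides have the same dimensions, so the equation is dimensionally consistent.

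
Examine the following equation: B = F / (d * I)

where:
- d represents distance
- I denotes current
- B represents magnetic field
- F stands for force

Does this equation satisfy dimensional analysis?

Yes

d (distance) has dimensions [L].
I (current) has dimensions [I].
B (magnetic field) has dimensions [I^-1 M T^-2].
F (force) has dimensions [L M T^-2].

Left side: [I^-1 M T^-2]
Right side: [I^-1 M T^-2]

Both sides have the same dimensions, so the equation is dimensionally consistent.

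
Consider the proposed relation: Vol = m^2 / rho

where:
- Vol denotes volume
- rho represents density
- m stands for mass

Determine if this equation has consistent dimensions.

No

Vol (volume) has dimensions [L^3].
rho (density) has dimensions [L^-3 M].
m (mass) has dimensions [M].

Left side: [L^3]
Right side: [L^3 M]

The two sides have different dimensions, so the equation is NOT dimensionally consistent.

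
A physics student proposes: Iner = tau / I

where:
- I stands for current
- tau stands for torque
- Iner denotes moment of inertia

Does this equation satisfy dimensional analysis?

No

I (current) has dimensions [I].
tau (torque) has dimensions [L^2 M T^-2].
Iner (moment of inertia) has dimensions [L^2 M].

Left side: [L^2 M]
Right side: [I^-1 L^2 M T^-2]

The two sides have different dimensions, so the equation is NOT dimensionally consistent.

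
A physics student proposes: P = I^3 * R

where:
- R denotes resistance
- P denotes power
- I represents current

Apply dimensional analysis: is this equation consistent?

No

R (resistance) has dimensions [I^-2 L^2 M T^-3].
P (power) has dimensions [L^2 M T^-3].
I (current) has dimensions [I].

Left side: [L^2 M T^-3]
Right side: [I L^2 M T^-3]

The two sides have different dimensions, so the equation is NOT dimensionally consistent.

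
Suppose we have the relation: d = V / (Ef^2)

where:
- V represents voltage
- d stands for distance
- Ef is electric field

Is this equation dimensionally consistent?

No

V (voltage) has dimensions [I^-1 L^2 M T^-3].
d (distance) has dimensions [L].
Ef (electric field) has dimensions [I^-1 L M T^-3].

Left side: [L]
Right side: [I M^-1 T^3]

The two sides have different dimensions, so the equation is NOT dimensionally consistent.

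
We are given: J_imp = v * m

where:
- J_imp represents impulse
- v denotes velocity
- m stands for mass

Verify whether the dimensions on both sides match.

Yes

J_imp (impulse) has dimensions [L M T^-1].
v (velocity) has dimensions [L T^-1].
m (mass) has dimensions [M].

Left side: [L M T^-1]
Right side: [L M T^-1]

Both sides have the same dimensions, so the equation is dimensionally consistent.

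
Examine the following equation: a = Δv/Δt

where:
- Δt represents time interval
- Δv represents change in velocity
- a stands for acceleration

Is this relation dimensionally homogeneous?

Yes

Δt (time interval) has dimensions [T].
Δv (change in velocity) has dimensions [L T^-1].
a (acceleration) has dimensions [L T^-2].

Left side: [L T^-2]
Right side: [L T^-2]

Both sides have the same dimensions, so the equation is dimensionally consistent.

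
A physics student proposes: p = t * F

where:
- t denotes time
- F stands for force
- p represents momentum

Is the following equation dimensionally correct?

Yes

t (time) has dimensions [T].
F (force) has dimensions [L M T^-2].
p (momentum) has dimensions [L M T^-1].

Left side: [L M T^-1]
Right side: [L M T^-1]

Both sides have the same dimensions, so the equation is dimensionally consistent.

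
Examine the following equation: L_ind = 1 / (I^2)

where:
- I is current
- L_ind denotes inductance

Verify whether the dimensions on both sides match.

No

I (current) has dimensions [I].
L_ind (inductance) has dimensions [I^-2 L^2 M T^-2].

Left side: [I^-2 L^2 M T^-2]
Right side: [I^-2]

The two sides have different dimensions, so the equation is NOT dimensionally consistent.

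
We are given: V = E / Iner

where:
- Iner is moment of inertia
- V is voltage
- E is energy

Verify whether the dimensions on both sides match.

No

Iner (moment of inertia) has dimensions [L^2 M].
V (voltage) has dimensions [I^-1 L^2 M T^-3].
E (energy) has dimensions [L^2 M T^-2].

Left side: [I^-1 L^2 M T^-3]
Right side: [T^-2]

The two sides have different dimensions, so the equation is NOT dimensionally consistent.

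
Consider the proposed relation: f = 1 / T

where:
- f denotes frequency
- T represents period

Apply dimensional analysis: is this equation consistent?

Yes

f (frequency) has dimensions [T^-1].
T (period) has dimensions [T].

Left side: [T^-1]
Right side: [T^-1]

Both sides have the same dimensions, so the equation is dimensionally consistent.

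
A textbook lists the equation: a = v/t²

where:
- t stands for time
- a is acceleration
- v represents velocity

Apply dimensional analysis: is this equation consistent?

No

t (time) has dimensions [T].
a (acceleration) has dimensions [L T^-2].
v (velocity) has dimensions [L T^-1].

Left side: [L T^-2]
Right side: [L T^-3]

The two sides have different dimensions, so the equation is NOT dimensionally consistent.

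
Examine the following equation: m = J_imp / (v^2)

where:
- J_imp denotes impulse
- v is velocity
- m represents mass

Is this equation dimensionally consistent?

No

J_imp (impulse) has dimensions [L M T^-1].
v (velocity) has dimensions [L T^-1].
m (mass) has dimensions [M].

Left side: [M]
Right side: [L^-1 M T]

The two sides have different dimensions, so the equation is NOT dimensionally consistent.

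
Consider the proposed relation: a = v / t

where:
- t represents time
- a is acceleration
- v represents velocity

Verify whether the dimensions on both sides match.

Yes

t (time) has dimensions [T].
a (acceleration) has dimensions [L T^-2].
v (velocity) has dimensions [L T^-1].

Left side: [L T^-2]
Right side: [L T^-2]

Both sides have the same dimensions, so the equation is dimensionally consistent.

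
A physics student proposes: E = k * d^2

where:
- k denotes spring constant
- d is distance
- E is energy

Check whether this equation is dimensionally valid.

Yes

k (spring constant) has dimensions [M T^-2].
d (distance) has dimensions [L].
E (energy) has dimensions [L^2 M T^-2].

Left side: [L^2 M T^-2]
Right side: [L^2 M T^-2]

Both sides have the same dimensions, so the equation is dimensionally consistent.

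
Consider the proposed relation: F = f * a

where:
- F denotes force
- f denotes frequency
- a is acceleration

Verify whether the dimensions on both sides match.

No

F (force) has dimensions [L M T^-2].
f (frequency) has dimensions [T^-1].
a (acceleration) has dimensions [L T^-2].

Left side: [L M T^-2]
Right side: [L T^-3]

The two sides have different dimensions, so the equation is NOT dimensionally consistent.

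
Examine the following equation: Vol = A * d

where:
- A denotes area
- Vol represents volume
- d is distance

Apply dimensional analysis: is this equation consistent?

Yes

A (area) has dimensions [L^2].
Vol (volume) has dimensions [L^3].
d (distance) has dimensions [L].

Left side: [L^3]
Right side: [L^3]

Both sides have the same dimensions, so the equation is dimensionally consistent.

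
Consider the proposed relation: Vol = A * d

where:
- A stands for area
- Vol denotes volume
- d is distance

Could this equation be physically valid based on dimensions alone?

Yes

A (area) has dimensions [L^2].
Vol (volume) has dimensions [L^3].
d (distance) has dimensions [L].

Left side: [L^3]
Right side: [L^3]

Both sides have the same dimensions, so the equation is dimensionally consistent.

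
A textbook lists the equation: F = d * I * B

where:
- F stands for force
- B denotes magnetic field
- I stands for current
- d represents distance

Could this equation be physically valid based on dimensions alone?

Yes

F (force) has dimensions [L M T^-2].
B (magnetic field) has dimensions [I^-1 M T^-2].
I (current) has dimensions [I].
d (distance) has dimensions [L].

Left side: [L M T^-2]
Right side: [L M T^-2]

Both sides have the same dimensions, so the equation is dimensionally consistent.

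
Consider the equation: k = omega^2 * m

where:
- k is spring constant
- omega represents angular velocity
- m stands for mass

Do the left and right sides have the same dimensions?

Yes

k (spring constant) has dimensions [M T^-2].
omega (angular velocity) has dimensions [T^-1].
m (mass) has dimensions [M].

Left side: [M T^-2]
Right side: [M T^-2]

Both sides have the same dimensions, so the equation is dimensionally consistent.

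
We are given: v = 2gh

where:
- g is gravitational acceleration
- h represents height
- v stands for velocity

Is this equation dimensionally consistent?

No

g (gravitational acceleration) has dimensions [L T^-2].
h (height) has dimensions [L].
v (velocity) has dimensions [L T^-1].

Left side: [L T^-1]
Right side: [L^2 T^-2]

The two sides have different dimensions, so the equation is NOT dimensionally consistent.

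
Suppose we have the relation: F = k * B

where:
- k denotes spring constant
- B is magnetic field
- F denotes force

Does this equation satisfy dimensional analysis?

No

k (spring constant) has dimensions [M T^-2].
B (magnetic field) has dimensions [I^-1 M T^-2].
F (force) has dimensions [L M T^-2].

Left side: [L M T^-2]
Right side: [I^-1 M^2 T^-4]

The two sides have different dimensions, so the equation is NOT dimensionally consistent.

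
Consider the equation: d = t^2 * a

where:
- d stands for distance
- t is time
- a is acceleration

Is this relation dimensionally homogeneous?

Yes

d (distance) has dimensions [L].
t (time) has dimensions [T].
a (acceleration) has dimensions [L T^-2].

Left side: [L]
Right side: [L]

Both sides have the same dimensions, so the equation is dimensionally consistent.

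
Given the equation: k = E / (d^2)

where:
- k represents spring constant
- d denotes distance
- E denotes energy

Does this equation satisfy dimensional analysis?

Yes

k (spring constant) has dimensions [M T^-2].
d (distance) has dimensions [L].
E (energy) has dimensions [L^2 M T^-2].

Left side: [M T^-2]
Right side: [M T^-2]

Both sides have the same dimensions, so the equation is dimensionally consistent.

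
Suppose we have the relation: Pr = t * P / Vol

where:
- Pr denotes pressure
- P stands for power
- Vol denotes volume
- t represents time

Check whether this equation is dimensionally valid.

Yes

Pr (pressure) has dimensions [L^-1 M T^-2].
P (power) has dimensions [L^2 M T^-3].
Vol (volume) has dimensions [L^3].
t (time) has dimensions [T].

Left side: [L^-1 M T^-2]
Right side: [L^-1 M T^-2]

Both sides have the same dimensions, so the equation is dimensionally consistent.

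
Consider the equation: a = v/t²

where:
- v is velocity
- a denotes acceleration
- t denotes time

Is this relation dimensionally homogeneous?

No

v (velocity) has dimensions [L T^-1].
a (acceleration) has dimensions [L T^-2].
t (time) has dimensions [T].

Left side: [L T^-2]
Right side: [L T^-3]

The two sides have different dimensions, so the equation is NOT dimensionally consistent.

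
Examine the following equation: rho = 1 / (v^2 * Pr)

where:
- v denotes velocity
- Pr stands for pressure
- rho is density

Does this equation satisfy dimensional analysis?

No

v (velocity) has dimensions [L T^-1].
Pr (pressure) has dimensions [L^-1 M T^-2].
rho (density) has dimensions [L^-3 M].

Left side: [L^-3 M]
Right side: [L^-1 M^-1 T^4]

The two sides have different dimensions, so the equation is NOT dimensionally consistent.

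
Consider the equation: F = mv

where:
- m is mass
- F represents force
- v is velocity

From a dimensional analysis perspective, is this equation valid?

No

m (mass) has dimensions [M].
F (force) has dimensions [L M T^-2].
v (velocity) has dimensions [L T^-1].

Left side: [L M T^-2]
Right side: [L M T^-1]

The two sides have different dimensions, so the equation is NOT dimensionally consistent.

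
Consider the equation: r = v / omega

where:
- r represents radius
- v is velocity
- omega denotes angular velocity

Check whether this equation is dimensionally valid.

Yes

r (radius) has dimensions [L].
v (velocity) has dimensions [L T^-1].
omega (angular velocity) has dimensions [T^-1].

Left side: [L]
Right side: [L]

Both sides have the same dimensions, so the equation is dimensionally consistent.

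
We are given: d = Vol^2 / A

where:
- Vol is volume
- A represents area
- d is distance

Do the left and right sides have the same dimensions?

No

Vol (volume) has dimensions [L^3].
A (area) has dimensions [L^2].
d (distance) has dimensions [L].

Left side: [L]
Right side: [L^4]

The two sides have different dimensions, so the equation is NOT dimensionally consistent.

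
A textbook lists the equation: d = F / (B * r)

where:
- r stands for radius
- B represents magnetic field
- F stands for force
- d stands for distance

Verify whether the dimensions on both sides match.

No

r (radius) has dimensions [L].
B (magnetic field) has dimensions [I^-1 M T^-2].
F (force) has dimensions [L M T^-2].
d (distance) has dimensions [L].

Left side: [L]
Right side: [I]

The two sides have different dimensions, so the equation is NOT dimensionally consistent.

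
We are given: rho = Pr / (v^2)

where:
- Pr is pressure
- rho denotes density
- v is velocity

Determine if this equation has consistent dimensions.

Yes

Pr (pressure) has dimensions [L^-1 M T^-2].
rho (density) has dimensions [L^-3 M].
v (velocity) has dimensions [L T^-1].

Left side: [L^-3 M]
Right side: [L^-3 M]

Both sides have the same dimensions, so the equation is dimensionally consistent.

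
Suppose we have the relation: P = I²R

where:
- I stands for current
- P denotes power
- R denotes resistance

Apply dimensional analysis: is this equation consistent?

Yes

I (current) has dimensions [I].
P (power) has dimensions [L^2 M T^-3].
R (resistance) has dimensions [I^-2 L^2 M T^-3].

Left side: [L^2 M T^-3]
Right side: [L^2 M T^-3]

Both sides have the same dimensions, so the equation is dimensionally consistent.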